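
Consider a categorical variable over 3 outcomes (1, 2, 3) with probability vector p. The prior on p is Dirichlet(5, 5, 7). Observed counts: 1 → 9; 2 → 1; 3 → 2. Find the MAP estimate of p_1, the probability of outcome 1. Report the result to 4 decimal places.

MAP estimate: 0.5000

The posterior is Dirichlet(αᵢ + nᵢ) = Dirichlet(14, 6, 9).
For a Dirichlet(a₁,…,a_K) with all aᵢ > 1, the mode has j-th component (aⱼ − 1)/(Σaᵢ − K).
Here Σaᵢ = 29 and K = 3, so p_1 = (14 − 1)/(29 − 3) = 13/26 ≈ 0.5000.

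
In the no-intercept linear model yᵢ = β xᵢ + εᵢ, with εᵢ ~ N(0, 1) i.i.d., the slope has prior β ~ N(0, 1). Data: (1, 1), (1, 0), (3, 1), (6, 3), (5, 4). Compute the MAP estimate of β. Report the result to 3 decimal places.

log p(β | y) = −Σ(yᵢ − βxᵢ)²/(2·1) − β²/(2·1) + const.
Setting the derivative to zero: Σxᵢ(yᵢ − βxᵢ)/1 − β/1 = 0, so β = Σxᵢyᵢ / (Σxᵢ² + σ²/τ²).
Σxᵢyᵢ = 1·1 + 1·0 + 3·1 + 6·3 + 5·4 = 42; Σxᵢ² = 72; σ²/τ² = 1.
β̂_MAP = 42 / (72 + 1) = 42/73 ≈ 0.575.

β̂_MAP = 0.575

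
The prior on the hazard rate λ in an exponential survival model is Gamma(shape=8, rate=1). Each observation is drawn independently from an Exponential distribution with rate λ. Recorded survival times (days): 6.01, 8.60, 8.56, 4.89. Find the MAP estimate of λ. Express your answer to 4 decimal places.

The Exponential(rate=λ) likelihood is ∝ λ^n e^(−λΣtᵢ). Here n = 4 and Σtᵢ = 6.01 + 8.60 + 8.56 + 4.89 = 28.06.
Posterior ∝ λ^7e^(−1λ) · λ^4e^(−28.06λ) = λ^11e^(−29.06λ), i.e. Gamma(12, 29.06).
Mode = (a−1)/b = 11/29.06 ≈ 0.3785.

λ̂_MAP = 0.3785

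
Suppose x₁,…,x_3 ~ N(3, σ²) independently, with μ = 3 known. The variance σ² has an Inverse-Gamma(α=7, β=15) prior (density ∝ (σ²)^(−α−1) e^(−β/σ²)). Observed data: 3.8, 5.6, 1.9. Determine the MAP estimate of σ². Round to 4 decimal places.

σ̂²_MAP = 2.0321

Sum of squared deviations about the known mean: SS = (3.8−3)² + (5.6−3)² + (1.9−3)² = 8.61.
The Normal likelihood contributes (σ²)^(−n/2) exp(−SS/(2σ²)), so the posterior is Inverse-Gamma(α + n/2, β + SS/2) = Inverse-Gamma(8.5, 19.305).
The mode of Inverse-Gamma(a, b) is b/(a+1) = 19.305/9.5 ≈ 2.0321.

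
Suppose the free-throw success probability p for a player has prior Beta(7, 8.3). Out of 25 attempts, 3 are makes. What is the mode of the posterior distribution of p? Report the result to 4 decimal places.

p̂_MAP = 0.2350

Prior: Beta(7, 8.3).
Data: 3 successes in 25 trials. The binomial likelihood contributes p^3(1−p)^22, so the posterior is Beta(7+3, 8.3+22) = Beta(10, 30.3).
For Beta(a, b) with a, b > 1 the mode is (a−1)/(a+b−2) = 9/38.3 ≈ 0.2350.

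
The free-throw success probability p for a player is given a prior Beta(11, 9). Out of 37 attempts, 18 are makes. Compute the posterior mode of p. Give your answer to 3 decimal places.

p̂_MAP = 0.509

Prior: Beta(11, 9).
Data: 18 successes in 37 trials. The binomial likelihood contributes p^18(1−p)^19, so the posterior is Beta(11+18, 9+19) = Beta(29, 28).
For Beta(a, b) with a, b > 1 the mode is (a−1)/(a+b−2) = 28/55 ≈ 0.509.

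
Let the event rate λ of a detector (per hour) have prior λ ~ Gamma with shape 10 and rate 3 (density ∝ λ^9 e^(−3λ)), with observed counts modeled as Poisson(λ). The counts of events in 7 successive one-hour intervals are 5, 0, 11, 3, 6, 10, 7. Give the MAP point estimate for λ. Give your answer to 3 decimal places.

Σxᵢ = 5+0+11+3+6+10+7 = 42, with n = 7.
Posterior ∝ λ^9e^(−3λ) · λ^42e^(−7λ) = λ^51e^(−10λ), i.e. Gamma(shape=52, rate=10).
The mode of a Gamma(a, b) with a ≥ 1 (shape–rate) is (a−1)/b = 51/10 ≈ 5.100.

λ̂_MAP = 5.100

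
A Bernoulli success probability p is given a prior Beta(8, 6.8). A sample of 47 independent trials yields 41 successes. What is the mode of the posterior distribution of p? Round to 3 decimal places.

Prior: Beta(8, 6.8).
Data: 41 successes in 47 trials. The binomial likelihood contributes p^41(1−p)^6, so the posterior is Beta(8+41, 6.8+6) = Beta(49, 12.8).
For Beta(a, b) with a, b > 1 the mode is (a−1)/(a+b−2) = 48/59.8 ≈ 0.803.

p̂_MAP = 0.803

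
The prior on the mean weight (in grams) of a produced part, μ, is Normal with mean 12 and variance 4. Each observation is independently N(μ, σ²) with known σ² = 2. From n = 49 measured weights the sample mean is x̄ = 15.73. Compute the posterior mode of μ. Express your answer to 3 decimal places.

n = 49, x̄ = 15.73.
For a Normal prior and Normal likelihood with known variance, the posterior is Normal; its mode equals its mean, the precision-weighted average.
Prior precision 1/σ₀² = 1/4 = 0.25; data precision n/σ² = 49/2 = 24.5.
μ̂ = (0.25·12 + 24.5·15.73) / (0.25 + 24.5) = 388.385/24.75 = 77677/4950 ≈ 15.692.

μ̂_MAP = 15.692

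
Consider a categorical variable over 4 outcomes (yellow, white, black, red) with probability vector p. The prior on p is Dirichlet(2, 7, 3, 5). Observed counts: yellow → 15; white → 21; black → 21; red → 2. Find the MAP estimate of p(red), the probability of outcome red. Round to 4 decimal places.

The posterior is Dirichlet(αᵢ + nᵢ) = Dirichlet(17, 28, 24, 7).
For a Dirichlet(a₁,…,a_K) with all aᵢ > 1, the mode has j-th component (aⱼ − 1)/(Σaᵢ − K).
Here Σaᵢ = 76 and K = 4, so p(red) = (7 − 1)/(76 − 4) = 6/72 ≈ 0.0833.

MAP estimate of p(red) = 0.0833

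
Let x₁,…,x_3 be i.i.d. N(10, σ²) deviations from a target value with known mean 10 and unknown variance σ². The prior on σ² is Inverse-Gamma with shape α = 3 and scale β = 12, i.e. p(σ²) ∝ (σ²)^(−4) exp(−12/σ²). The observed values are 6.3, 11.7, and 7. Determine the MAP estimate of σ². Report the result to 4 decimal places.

Sum of squared deviations about the known mean: SS = (6.3−10)² + (11.7−10)² + (7−10)² = 25.58.
The Normal likelihood contributes (σ²)^(−n/2) exp(−SS/(2σ²)), so the posterior is Inverse-Gamma(α + n/2, β + SS/2) = Inverse-Gamma(4.5, 24.79).
The mode of Inverse-Gamma(a, b) is b/(a+1) = 24.79/5.5 ≈ 4.5073.

σ̂²_MAP = 4.5073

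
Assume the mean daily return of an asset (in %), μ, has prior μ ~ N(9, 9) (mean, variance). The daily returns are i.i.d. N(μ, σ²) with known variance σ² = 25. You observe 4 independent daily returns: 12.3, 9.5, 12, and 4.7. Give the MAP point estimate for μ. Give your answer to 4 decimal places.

n = 4; x̄ = (12.3 + 9.5 + 12 + 4.7)/4 = 38.5/4 = 9.625.
For a Normal prior and Normal likelihood with known variance, the posterior is Normal; its mode equals its mean, the precision-weighted average.
Prior precision 1/σ₀² = 1/9; data precision n/σ² = 4/25 = 0.16.
μ̂ = ((1/9)·9 + 0.16·9.625) / (1/9 + 0.16) = 2.54/(61/225) = 1143/122 ≈ 9.3689.

μ̂_MAP = 9.3689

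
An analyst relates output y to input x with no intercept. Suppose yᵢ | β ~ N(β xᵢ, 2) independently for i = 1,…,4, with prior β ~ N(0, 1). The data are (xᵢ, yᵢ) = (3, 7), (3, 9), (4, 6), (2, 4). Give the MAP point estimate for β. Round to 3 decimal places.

log p(β | y) = −Σ(yᵢ − βxᵢ)²/(2·2) − β²/(2·1) + const.
Setting the derivative to zero: Σxᵢ(yᵢ − βxᵢ)/2 − β/1 = 0, so β = Σxᵢyᵢ / (Σxᵢ² + σ²/τ²).
Σxᵢyᵢ = 3·7 + 3·9 + 4·6 + 2·4 = 80; Σxᵢ² = 38; σ²/τ² = 2.
β̂_MAP = 80 / (38 + 2) = 80/40 ≈ 2.000.

β̂_MAP = 2.000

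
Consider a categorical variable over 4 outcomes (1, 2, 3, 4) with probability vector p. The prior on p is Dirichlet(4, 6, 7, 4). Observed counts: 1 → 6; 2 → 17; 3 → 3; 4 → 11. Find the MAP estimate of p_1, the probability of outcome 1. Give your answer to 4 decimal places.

MAP estimate: 0.1667

The posterior is Dirichlet(αᵢ + nᵢ) = Dirichlet(10, 23, 10, 15).
For a Dirichlet(a₁,…,a_K) with all aᵢ > 1, the mode has j-th component (aⱼ − 1)/(Σaᵢ − K).
Here Σaᵢ = 58 and K = 4, so p_1 = (10 − 1)/(58 − 4) = 9/54 ≈ 0.1667.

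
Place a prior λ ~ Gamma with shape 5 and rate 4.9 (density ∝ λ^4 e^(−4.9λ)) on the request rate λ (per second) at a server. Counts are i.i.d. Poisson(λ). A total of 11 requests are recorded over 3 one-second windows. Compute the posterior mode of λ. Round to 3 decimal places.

Σxᵢ = 11, n = 3.
Posterior ∝ λ^4e^(−4.9λ) · λ^11e^(−3λ) = λ^15e^(−7.9λ), i.e. Gamma(shape=16, rate=7.9).
The mode of a Gamma(a, b) with a ≥ 1 (shape–rate) is (a−1)/b = 15/7.9 ≈ 1.899.

λ̂_MAP = 1.899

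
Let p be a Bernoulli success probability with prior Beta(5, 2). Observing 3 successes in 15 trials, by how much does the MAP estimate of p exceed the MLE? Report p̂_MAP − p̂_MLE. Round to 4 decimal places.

MAP − MLE = 0.1500

Posterior is Beta(8, 14); MAP = (8−1)/(22−2) = 7/20 ≈ 0.35000.
MLE ignores the prior: p̂_MLE = k/n = 3/15 ≈ 0.20000.
Difference = 7/20 − 3/15 = 3/20 ≈ 0.1500.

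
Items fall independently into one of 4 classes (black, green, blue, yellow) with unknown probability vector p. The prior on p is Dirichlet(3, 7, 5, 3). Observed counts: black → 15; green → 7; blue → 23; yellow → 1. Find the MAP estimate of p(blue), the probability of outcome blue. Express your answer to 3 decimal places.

MAP estimate of p(blue) = 0.450

The posterior is Dirichlet(αᵢ + nᵢ) = Dirichlet(18, 14, 28, 4).
For a Dirichlet(a₁,…,a_K) with all aᵢ > 1, the mode has j-th component (aⱼ − 1)/(Σaᵢ − K).
Here Σaᵢ = 64 and K = 4, so p(blue) = (28 − 1)/(64 − 4) = 27/60 ≈ 0.450.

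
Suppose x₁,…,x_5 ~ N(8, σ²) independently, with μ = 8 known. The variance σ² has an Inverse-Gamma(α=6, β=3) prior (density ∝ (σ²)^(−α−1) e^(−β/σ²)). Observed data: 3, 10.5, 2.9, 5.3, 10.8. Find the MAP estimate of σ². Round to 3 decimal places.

σ̂²_MAP = 4.126

Sum of squared deviations about the known mean: SS = (3−8)² + (10.5−8)² + (2.9−8)² + (5.3−8)² + (10.8−8)² = 72.39.
The Normal likelihood contributes (σ²)^(−n/2) exp(−SS/(2σ²)), so the posterior is Inverse-Gamma(α + n/2, β + SS/2) = Inverse-Gamma(8.5, 39.195).
The mode of Inverse-Gamma(a, b) is b/(a+1) = 39.195/9.5 ≈ 4.126.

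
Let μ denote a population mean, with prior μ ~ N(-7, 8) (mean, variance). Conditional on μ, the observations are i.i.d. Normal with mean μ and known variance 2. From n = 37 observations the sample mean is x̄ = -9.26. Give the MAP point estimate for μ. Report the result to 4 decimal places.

μ̂_MAP = -9.2448

n = 37, x̄ = -9.26.
For a Normal prior and Normal likelihood with known variance, the posterior is Normal; its mode equals its mean, the precision-weighted average.
Prior precision 1/σ₀² = 1/8 = 0.125; data precision n/σ² = 37/2 = 18.5.
μ̂ = (0.125·(-7) + 18.5·(-9.26)) / (0.125 + 18.5) = (-172.185)/18.625 = -34437/3725 ≈ -9.2448.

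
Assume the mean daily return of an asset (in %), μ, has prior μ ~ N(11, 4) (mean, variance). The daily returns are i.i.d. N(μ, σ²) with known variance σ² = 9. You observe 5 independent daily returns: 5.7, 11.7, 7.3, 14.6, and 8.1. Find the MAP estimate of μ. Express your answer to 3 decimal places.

μ̂_MAP = 9.952

n = 5; x̄ = (5.7 + 11.7 + 7.3 + 14.6 + 8.1)/5 = 47.4/5 = 9.48.
For a Normal prior and Normal likelihood with known variance, the posterior is Normal; its mode equals its mean, the precision-weighted average.
Prior precision 1/σ₀² = 1/4 = 0.25; data precision n/σ² = 5/9.
μ̂ = (0.25·11 + (5/9)·9.48) / (0.25 + 5/9) = (481/60)/(29/36) = 1443/145 ≈ 9.952.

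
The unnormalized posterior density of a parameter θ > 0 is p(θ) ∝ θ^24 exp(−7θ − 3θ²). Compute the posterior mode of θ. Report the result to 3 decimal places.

ℓ'(θ) = 24/θ − 7 − 6θ. Setting this to zero and multiplying by θ: 6θ² + 7θ − 24 = 0.
θ = (−7 + √(7² + 4·6·24)) / (2·6) = (−7 + √625) / 12 = (−7 + 25)/12 = 3/2.
ℓ''(θ) = −24/θ² − 6 < 0, confirming a maximum.

θ̂_MAP = 1.500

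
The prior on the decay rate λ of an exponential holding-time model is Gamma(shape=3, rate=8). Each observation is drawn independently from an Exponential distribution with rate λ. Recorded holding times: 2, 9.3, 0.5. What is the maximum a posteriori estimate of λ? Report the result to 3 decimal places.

λ̂_MAP = 0.253

The Exponential(rate=λ) likelihood is ∝ λ^n e^(−λΣtᵢ). Here n = 3 and Σtᵢ = 2 + 9.3 + 0.5 = 11.8.
Posterior ∝ λ^2e^(−8λ) · λ^3e^(−11.8λ) = λ^5e^(−19.8λ), i.e. Gamma(6, 19.8).
Mode = (a−1)/b = 5/19.8 ≈ 0.253.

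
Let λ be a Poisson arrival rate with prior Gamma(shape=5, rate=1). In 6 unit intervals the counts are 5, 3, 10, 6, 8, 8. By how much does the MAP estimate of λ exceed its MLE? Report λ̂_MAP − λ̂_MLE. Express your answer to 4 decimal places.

Σxᵢ = 40. Posterior is Gamma(45, 7); MAP = (45−1)/7 = 44/7 ≈ 6.28571.
MLE = x̄ = 40/6 ≈ 6.66667.
Difference = 44/7 − 40/6 = -8/21 ≈ -0.3810.

MAP − MLE = -0.3810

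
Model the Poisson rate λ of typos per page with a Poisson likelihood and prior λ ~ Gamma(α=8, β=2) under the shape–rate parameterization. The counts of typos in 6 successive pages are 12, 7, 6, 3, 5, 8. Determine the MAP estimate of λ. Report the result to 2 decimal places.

λ̂_MAP = 6.00

Σxᵢ = 12+7+6+3+5+8 = 41, with n = 6.
Posterior ∝ λ^7e^(−2λ) · λ^41e^(−6λ) = λ^48e^(−8λ), i.e. Gamma(shape=49, rate=8).
The mode of a Gamma(a, b) with a ≥ 1 (shape–rate) is (a−1)/b = 48/8 ≈ 6.00.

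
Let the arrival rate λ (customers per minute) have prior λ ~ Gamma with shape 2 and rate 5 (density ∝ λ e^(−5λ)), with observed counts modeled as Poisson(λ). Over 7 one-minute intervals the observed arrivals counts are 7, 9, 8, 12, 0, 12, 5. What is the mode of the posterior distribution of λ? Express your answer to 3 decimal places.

Σxᵢ = 7+9+8+12+0+12+5 = 53, with n = 7.
Posterior ∝ λe^(−5λ) · λ^53e^(−7λ) = λ^54e^(−12λ), i.e. Gamma(shape=55, rate=12).
The mode of a Gamma(a, b) with a ≥ 1 (shape–rate) is (a−1)/b = 54/12 ≈ 4.500.

λ̂_MAP = 4.500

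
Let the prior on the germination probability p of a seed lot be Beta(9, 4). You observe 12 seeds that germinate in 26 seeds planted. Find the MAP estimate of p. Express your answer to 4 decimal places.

Prior: Beta(9, 4).
Data: 12 successes in 26 trials. The binomial likelihood contributes p^12(1−p)^14, so the posterior is Beta(9+12, 4+14) = Beta(21, 18).
For Beta(a, b) with a, b > 1 the mode is (a−1)/(a+b−2) = 20/37 ≈ 0.5405.

p̂_MAP = 0.5405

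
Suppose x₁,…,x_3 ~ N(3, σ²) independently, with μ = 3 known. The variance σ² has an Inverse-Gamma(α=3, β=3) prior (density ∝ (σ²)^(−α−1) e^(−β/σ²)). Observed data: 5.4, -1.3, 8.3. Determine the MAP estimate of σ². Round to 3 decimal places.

Sum of squared deviations about the known mean: SS = (5.4−3)² + (-1.3−3)² + (8.3−3)² = 52.34.
The Normal likelihood contributes (σ²)^(−n/2) exp(−SS/(2σ²)), so the posterior is Inverse-Gamma(α + n/2, β + SS/2) = Inverse-Gamma(4.5, 29.17).
The mode of Inverse-Gamma(a, b) is b/(a+1) = 29.17/5.5 ≈ 5.304.

σ̂²_MAP = 5.304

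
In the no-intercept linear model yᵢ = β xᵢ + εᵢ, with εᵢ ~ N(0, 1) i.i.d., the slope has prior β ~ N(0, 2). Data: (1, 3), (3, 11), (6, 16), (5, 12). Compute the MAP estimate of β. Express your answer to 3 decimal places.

β̂_MAP = 2.685

log p(β | y) = −Σ(yᵢ − βxᵢ)²/(2·1) − β²/(2·2) + const.
Setting the derivative to zero: Σxᵢ(yᵢ − βxᵢ)/1 − β/2 = 0, so β = Σxᵢyᵢ / (Σxᵢ² + σ²/τ²).
Σxᵢyᵢ = 1·3 + 3·11 + 6·16 + 5·12 = 192; Σxᵢ² = 71; σ²/τ² = 0.5.
β̂_MAP = 192 / (71 + 0.5) = 192/71.5 ≈ 2.685.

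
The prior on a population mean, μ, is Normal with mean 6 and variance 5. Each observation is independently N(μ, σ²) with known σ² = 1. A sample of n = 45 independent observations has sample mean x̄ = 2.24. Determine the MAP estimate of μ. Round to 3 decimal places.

n = 45, x̄ = 2.24.
For a Normal prior and Normal likelihood with known variance, the posterior is Normal; its mode equals its mean, the precision-weighted average.
Prior precision 1/σ₀² = 1/5 = 0.2; data precision n/σ² = 45/1 = 45.
μ̂ = (0.2·6 + 45·2.24) / (0.2 + 45) = 102/45.2 = 255/113 ≈ 2.257.

μ̂_MAP = 2.257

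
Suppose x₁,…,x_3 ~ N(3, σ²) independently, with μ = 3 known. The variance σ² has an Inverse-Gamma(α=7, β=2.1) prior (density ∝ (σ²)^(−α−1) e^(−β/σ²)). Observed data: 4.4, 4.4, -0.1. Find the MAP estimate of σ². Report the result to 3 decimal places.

Sum of squared deviations about the known mean: SS = (4.4−3)² + (4.4−3)² + (-0.1−3)² = 13.53.
The Normal likelihood contributes (σ²)^(−n/2) exp(−SS/(2σ²)), so the posterior is Inverse-Gamma(α + n/2, β + SS/2) = Inverse-Gamma(8.5, 8.865).
The mode of Inverse-Gamma(a, b) is b/(a+1) = 8.865/9.5 ≈ 0.933.

σ̂²_MAP = 0.933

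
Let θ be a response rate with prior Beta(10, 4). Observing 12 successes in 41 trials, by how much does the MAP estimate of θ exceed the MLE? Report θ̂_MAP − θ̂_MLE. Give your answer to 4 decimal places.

MAP − MLE = 0.1035

Posterior is Beta(22, 33); MAP = (22−1)/(55−2) = 21/53 ≈ 0.39623.
MLE ignores the prior: θ̂_MLE = k/n = 12/41 ≈ 0.29268.
Difference = 21/53 − 12/41 = 225/2173 ≈ 0.1035.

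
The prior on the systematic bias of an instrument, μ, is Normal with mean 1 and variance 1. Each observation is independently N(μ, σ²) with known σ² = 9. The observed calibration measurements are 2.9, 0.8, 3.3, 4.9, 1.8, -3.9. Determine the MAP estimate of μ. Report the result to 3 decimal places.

μ̂_MAP = 1.253

n = 6; x̄ = (2.9 + 0.8 + 3.3 + 4.9 + 1.8 + (-3.9))/6 = 9.8/6 = 49/30 ≈ 1.6333.
For a Normal prior and Normal likelihood with known variance, the posterior is Normal; its mode equals its mean, the precision-weighted average.
Prior precision 1/σ₀² = 1/1 = 1; data precision n/σ² = 6/9 = 2/3.
μ̂ = (1·1 + (2/3)·(49/30)) / (1 + 2/3) = (94/45)/(5/3) = 94/75 ≈ 1.253.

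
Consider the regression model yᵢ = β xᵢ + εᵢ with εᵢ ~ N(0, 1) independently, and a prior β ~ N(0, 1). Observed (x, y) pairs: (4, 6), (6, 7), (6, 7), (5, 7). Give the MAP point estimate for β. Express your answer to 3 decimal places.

log p(β | y) = −Σ(yᵢ − βxᵢ)²/(2·1) − β²/(2·1) + const.
Setting the derivative to zero: Σxᵢ(yᵢ − βxᵢ)/1 − β/1 = 0, so β = Σxᵢyᵢ / (Σxᵢ² + σ²/τ²).
Σxᵢyᵢ = 4·6 + 6·7 + 6·7 + 5·7 = 143; Σxᵢ² = 113; σ²/τ² = 1.
β̂_MAP = 143 / (113 + 1) = 143/114 ≈ 1.254.

β̂_MAP = 1.254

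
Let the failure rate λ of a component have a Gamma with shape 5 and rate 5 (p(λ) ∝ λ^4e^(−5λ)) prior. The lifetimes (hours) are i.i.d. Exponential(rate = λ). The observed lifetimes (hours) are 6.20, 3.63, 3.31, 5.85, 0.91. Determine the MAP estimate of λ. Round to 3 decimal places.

The Exponential(rate=λ) likelihood is ∝ λ^n e^(−λΣtᵢ). Here n = 5 and Σtᵢ = 6.20 + 3.63 + 3.31 + 5.85 + 0.91 = 19.90.
Posterior ∝ λ^4e^(−5λ) · λ^5e^(−19.90λ) = λ^9e^(−24.90λ), i.e. Gamma(10, 24.90).
Mode = (a−1)/b = 9/24.90 ≈ 0.361.

λ̂_MAP = 0.361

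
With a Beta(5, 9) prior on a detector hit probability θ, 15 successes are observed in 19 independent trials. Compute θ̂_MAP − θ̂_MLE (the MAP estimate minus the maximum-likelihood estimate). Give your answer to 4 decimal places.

Posterior is Beta(20, 13); MAP = (20−1)/(33−2) = 19/31 ≈ 0.61290.
MLE ignores the prior: θ̂_MLE = k/n = 15/19 ≈ 0.78947.
Difference = 19/31 − 15/19 = -104/589 ≈ -0.1766.

MAP − MLE = -0.1766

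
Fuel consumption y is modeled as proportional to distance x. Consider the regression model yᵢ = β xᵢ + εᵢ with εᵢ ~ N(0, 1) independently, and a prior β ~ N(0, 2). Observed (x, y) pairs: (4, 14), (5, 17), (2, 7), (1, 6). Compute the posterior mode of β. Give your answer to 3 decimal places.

log p(β | y) = −Σ(yᵢ − βxᵢ)²/(2·1) − β²/(2·2) + const.
Setting the derivative to zero: Σxᵢ(yᵢ − βxᵢ)/1 − β/2 = 0, so β = Σxᵢyᵢ / (Σxᵢ² + σ²/τ²).
Σxᵢyᵢ = 4·14 + 5·17 + 2·7 + 1·6 = 161; Σxᵢ² = 46; σ²/τ² = 0.5.
β̂_MAP = 161 / (46 + 0.5) = 161/46.5 ≈ 3.462.

β̂_MAP = 3.462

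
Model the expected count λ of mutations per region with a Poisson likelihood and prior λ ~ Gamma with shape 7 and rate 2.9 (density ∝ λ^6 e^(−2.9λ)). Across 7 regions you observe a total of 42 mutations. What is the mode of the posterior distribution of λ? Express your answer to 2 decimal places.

λ̂_MAP = 4.85

Σxᵢ = 42, n = 7.
Posterior ∝ λ^6e^(−2.9λ) · λ^42e^(−7λ) = λ^48e^(−9.9λ), i.e. Gamma(shape=49, rate=9.9).
The mode of a Gamma(a, b) with a ≥ 1 (shape–rate) is (a−1)/b = 48/9.9 ≈ 4.85.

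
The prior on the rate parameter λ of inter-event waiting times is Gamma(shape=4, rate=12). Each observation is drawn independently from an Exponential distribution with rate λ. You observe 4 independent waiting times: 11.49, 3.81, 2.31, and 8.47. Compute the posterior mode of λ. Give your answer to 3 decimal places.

λ̂_MAP = 0.184

The Exponential(rate=λ) likelihood is ∝ λ^n e^(−λΣtᵢ). Here n = 4 and Σtᵢ = 11.49 + 3.81 + 2.31 + 8.47 = 26.08.
Posterior ∝ λ^3e^(−12λ) · λ^4e^(−26.08λ) = λ^7e^(−38.08λ), i.e. Gamma(8, 38.08).
Mode = (a−1)/b = 7/38.08 ≈ 0.184.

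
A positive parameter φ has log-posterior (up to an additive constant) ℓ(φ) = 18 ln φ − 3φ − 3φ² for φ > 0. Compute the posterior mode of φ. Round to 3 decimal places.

ℓ'(φ) = 18/φ − 3 − 6φ. Setting this to zero and multiplying by φ: 6φ² + 3φ − 18 = 0.
φ = (−3 + √(3² + 4·6·18)) / (2·6) = (−3 + √441) / 12 = (−3 + 21)/12 = 3/2.
ℓ''(φ) = −18/φ² − 6 < 0, confirming a maximum.

φ̂_MAP = 1.500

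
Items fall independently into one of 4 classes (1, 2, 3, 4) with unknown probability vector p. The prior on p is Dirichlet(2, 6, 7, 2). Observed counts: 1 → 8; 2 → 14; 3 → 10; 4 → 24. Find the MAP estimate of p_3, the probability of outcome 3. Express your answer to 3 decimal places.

The posterior is Dirichlet(αᵢ + nᵢ) = Dirichlet(10, 20, 17, 26).
For a Dirichlet(a₁,…,a_K) with all aᵢ > 1, the mode has j-th component (aⱼ − 1)/(Σaᵢ − K).
Here Σaᵢ = 73 and K = 4, so p_3 = (17 − 1)/(73 − 4) = 16/69 ≈ 0.232.

MAP estimate: 0.232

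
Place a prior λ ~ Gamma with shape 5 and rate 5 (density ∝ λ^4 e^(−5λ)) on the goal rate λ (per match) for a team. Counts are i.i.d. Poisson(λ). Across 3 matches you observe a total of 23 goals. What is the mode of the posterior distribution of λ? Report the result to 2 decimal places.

λ̂_MAP = 3.38

Σxᵢ = 23, n = 3.
Posterior ∝ λ^4e^(−5λ) · λ^23e^(−3λ) = λ^27e^(−8λ), i.e. Gamma(shape=28, rate=8).
The mode of a Gamma(a, b) with a ≥ 1 (shape–rate) is (a−1)/b = 27/8 ≈ 3.38.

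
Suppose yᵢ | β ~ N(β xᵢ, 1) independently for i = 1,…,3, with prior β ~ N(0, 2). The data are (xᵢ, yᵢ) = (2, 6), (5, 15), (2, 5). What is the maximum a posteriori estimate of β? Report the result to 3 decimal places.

log p(β | y) = −Σ(yᵢ − βxᵢ)²/(2·1) − β²/(2·2) + const.
Setting the derivative to zero: Σxᵢ(yᵢ − βxᵢ)/1 − β/2 = 0, so β = Σxᵢyᵢ / (Σxᵢ² + σ²/τ²).
Σxᵢyᵢ = 2·6 + 5·15 + 2·5 = 97; Σxᵢ² = 33; σ²/τ² = 0.5.
β̂_MAP = 97 / (33 + 0.5) = 97/33.5 ≈ 2.896.

β̂_MAP = 2.896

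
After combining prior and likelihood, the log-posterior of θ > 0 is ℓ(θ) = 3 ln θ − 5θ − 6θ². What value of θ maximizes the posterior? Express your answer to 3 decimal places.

ℓ'(θ) = 3/θ − 5 − 12θ. Setting this to zero and multiplying by θ: 12θ² + 5θ − 3 = 0.
θ = (−5 + √(5² + 4·12·3)) / (2·12) = (−5 + √169) / 24 = (−5 + 13)/24 = 1/3.
ℓ''(θ) = −3/θ² − 12 < 0, confirming a maximum.

θ̂_MAP = 0.333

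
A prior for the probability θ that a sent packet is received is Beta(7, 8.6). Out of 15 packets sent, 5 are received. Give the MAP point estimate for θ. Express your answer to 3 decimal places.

Prior: Beta(7, 8.6).
Data: 5 successes in 15 trials. The binomial likelihood contributes θ^5(1−θ)^10, so the posterior is Beta(7+5, 8.6+10) = Beta(12, 18.6).
For Beta(a, b) with a, b > 1 the mode is (a−1)/(a+b−2) = 11/28.6 ≈ 0.385.

θ̂_MAP = 0.385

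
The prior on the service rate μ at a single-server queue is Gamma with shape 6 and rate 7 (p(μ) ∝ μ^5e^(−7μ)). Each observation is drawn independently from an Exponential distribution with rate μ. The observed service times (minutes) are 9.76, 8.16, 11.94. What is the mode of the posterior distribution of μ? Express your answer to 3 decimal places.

μ̂_MAP = 0.217

The Exponential(rate=μ) likelihood is ∝ μ^n e^(−μΣtᵢ). Here n = 3 and Σtᵢ = 9.76 + 8.16 + 11.94 = 29.86.
Posterior ∝ μ^5e^(−7μ) · μ^3e^(−29.86μ) = μ^8e^(−36.86μ), i.e. Gamma(9, 36.86).
Mode = (a−1)/b = 8/36.86 ≈ 0.217.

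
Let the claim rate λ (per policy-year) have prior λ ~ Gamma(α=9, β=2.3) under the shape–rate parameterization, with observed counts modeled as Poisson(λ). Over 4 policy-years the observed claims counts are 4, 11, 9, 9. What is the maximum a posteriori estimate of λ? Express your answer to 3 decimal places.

λ̂_MAP = 6.508

Σxᵢ = 4+11+9+9 = 33, with n = 4.
Posterior ∝ λ^8e^(−2.3λ) · λ^33e^(−4λ) = λ^41e^(−6.3λ), i.e. Gamma(shape=42, rate=6.3).
The mode of a Gamma(a, b) with a ≥ 1 (shape–rate) is (a−1)/b = 41/6.3 ≈ 6.508.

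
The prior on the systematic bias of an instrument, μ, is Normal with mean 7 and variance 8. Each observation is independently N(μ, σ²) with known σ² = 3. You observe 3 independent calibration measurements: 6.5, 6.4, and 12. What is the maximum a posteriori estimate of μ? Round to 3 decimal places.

n = 3; x̄ = (6.5 + 6.4 + 12)/3 = 24.9/3 = 8.3.
For a Normal prior and Normal likelihood with known variance, the posterior is Normal; its mode equals its mean, the precision-weighted average.
Prior precision 1/σ₀² = 1/8 = 0.125; data precision n/σ² = 3/3 = 1.
μ̂ = (0.125·7 + 1·8.3) / (0.125 + 1) = 9.175/1.125 = 367/45 ≈ 8.156.

μ̂_MAP = 8.156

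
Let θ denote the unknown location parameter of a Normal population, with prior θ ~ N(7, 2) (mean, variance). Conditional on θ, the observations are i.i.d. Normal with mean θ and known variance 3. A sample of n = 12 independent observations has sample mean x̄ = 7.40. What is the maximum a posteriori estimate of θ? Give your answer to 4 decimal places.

θ̂_MAP = 7.3556

n = 12, x̄ = 7.40.
For a Normal prior and Normal likelihood with known variance, the posterior is Normal; its mode equals its mean, the precision-weighted average.
Prior precision 1/σ₀² = 1/2 = 0.5; data precision n/σ² = 12/3 = 4.
θ̂ = (0.5·7 + 4·7.4) / (0.5 + 4) = 33.1/4.5 = 331/45 ≈ 7.3556.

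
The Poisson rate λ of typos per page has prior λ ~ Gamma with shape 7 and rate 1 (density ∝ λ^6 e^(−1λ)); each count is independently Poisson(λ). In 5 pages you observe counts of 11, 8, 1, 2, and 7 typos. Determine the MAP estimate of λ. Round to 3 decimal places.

λ̂_MAP = 5.833

Σxᵢ = 11+8+1+2+7 = 29, with n = 5.
Posterior ∝ λ^6e^(−1λ) · λ^29e^(−5λ) = λ^35e^(−6λ), i.e. Gamma(shape=36, rate=6).
The mode of a Gamma(a, b) with a ≥ 1 (shape–rate) is (a−1)/b = 35/6 ≈ 5.833.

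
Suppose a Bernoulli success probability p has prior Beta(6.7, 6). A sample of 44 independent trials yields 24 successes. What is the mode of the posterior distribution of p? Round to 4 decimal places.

p̂_MAP = 0.5430

Prior: Beta(6.7, 6).
Data: 24 successes in 44 trials. The binomial likelihood contributes p^24(1−p)^20, so the posterior is Beta(6.7+24, 6+20) = Beta(30.7, 26).
For Beta(a, b) with a, b > 1 the mode is (a−1)/(a+b−2) = 29.7/54.7 ≈ 0.5430.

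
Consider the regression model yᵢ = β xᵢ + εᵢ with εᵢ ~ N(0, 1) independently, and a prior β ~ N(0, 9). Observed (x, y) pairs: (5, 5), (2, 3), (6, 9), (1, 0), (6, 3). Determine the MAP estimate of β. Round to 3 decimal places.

β̂_MAP = 1.009

log p(β | y) = −Σ(yᵢ − βxᵢ)²/(2·1) − β²/(2·9) + const.
Setting the derivative to zero: Σxᵢ(yᵢ − βxᵢ)/1 − β/9 = 0, so β = Σxᵢyᵢ / (Σxᵢ² + σ²/τ²).
Σxᵢyᵢ = 5·5 + 2·3 + 6·9 + 1·0 + 6·3 = 103; Σxᵢ² = 102; σ²/τ² = 1/9.
β̂_MAP = 103 / (102 + 1/9) = 103/(919/9) = 927/919 ≈ 1.009.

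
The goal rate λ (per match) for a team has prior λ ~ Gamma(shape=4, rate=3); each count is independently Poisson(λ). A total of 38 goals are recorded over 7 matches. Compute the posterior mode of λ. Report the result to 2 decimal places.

Σxᵢ = 38, n = 7.
Posterior ∝ λ^3e^(−3λ) · λ^38e^(−7λ) = λ^41e^(−10λ), i.e. Gamma(shape=42, rate=10).
The mode of a Gamma(a, b) with a ≥ 1 (shape–rate) is (a−1)/b = 41/10 ≈ 4.10.

λ̂_MAP = 4.10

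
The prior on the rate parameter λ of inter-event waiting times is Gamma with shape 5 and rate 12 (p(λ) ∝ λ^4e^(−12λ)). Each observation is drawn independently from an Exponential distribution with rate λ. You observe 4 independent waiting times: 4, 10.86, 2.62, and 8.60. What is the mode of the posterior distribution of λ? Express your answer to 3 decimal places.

The Exponential(rate=λ) likelihood is ∝ λ^n e^(−λΣtᵢ). Here n = 4 and Σtᵢ = 4 + 10.86 + 2.62 + 8.60 = 26.08.
Posterior ∝ λ^4e^(−12λ) · λ^4e^(−26.08λ) = λ^8e^(−38.08λ), i.e. Gamma(9, 38.08).
Mode = (a−1)/b = 8/38.08 ≈ 0.210.

λ̂_MAP = 0.210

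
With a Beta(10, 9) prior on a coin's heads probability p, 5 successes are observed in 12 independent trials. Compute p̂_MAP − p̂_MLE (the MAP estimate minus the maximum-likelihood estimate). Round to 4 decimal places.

MAP − MLE = 0.0661

Posterior is Beta(15, 16); MAP = (15−1)/(31−2) = 14/29 ≈ 0.48276.
MLE ignores the prior: p̂_MLE = k/n = 5/12 ≈ 0.41667.
Difference = 14/29 − 5/12 = 23/348 ≈ 0.0661.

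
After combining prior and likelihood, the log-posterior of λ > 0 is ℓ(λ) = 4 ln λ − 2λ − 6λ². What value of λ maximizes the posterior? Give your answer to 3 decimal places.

ℓ'(λ) = 4/λ − 2 − 12λ. Setting this to zero and multiplying by λ: 12λ² + 2λ − 4 = 0.
λ = (−2 + √(2² + 4·12·4)) / (2·12) = (−2 + √196) / 24 = (−2 + 14)/24 = 1/2.
ℓ''(λ) = −4/λ² − 12 < 0, confirming a maximum.

λ̂_MAP = 0.500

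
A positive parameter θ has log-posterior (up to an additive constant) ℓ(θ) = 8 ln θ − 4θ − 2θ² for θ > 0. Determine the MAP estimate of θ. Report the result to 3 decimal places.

ℓ'(θ) = 8/θ − 4 − 4θ. Setting this to zero and multiplying by θ: 4θ² + 4θ − 8 = 0.
θ = (−4 + √(4² + 4·4·8)) / (2·4) = (−4 + √144) / 8 = (−4 + 12)/8 = 1.
ℓ''(θ) = −8/θ² − 4 < 0, confirming a maximum.

θ̂_MAP = 1.000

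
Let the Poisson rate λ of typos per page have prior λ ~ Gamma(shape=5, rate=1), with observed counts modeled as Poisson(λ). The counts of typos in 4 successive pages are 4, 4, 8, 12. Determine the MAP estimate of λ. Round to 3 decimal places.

λ̂_MAP = 6.400

Σxᵢ = 4+4+8+12 = 28, with n = 4.
Posterior ∝ λ^4e^(−1λ) · λ^28e^(−4λ) = λ^32e^(−5λ), i.e. Gamma(shape=33, rate=5).
The mode of a Gamma(a, b) with a ≥ 1 (shape–rate) is (a−1)/b = 32/5 ≈ 6.400.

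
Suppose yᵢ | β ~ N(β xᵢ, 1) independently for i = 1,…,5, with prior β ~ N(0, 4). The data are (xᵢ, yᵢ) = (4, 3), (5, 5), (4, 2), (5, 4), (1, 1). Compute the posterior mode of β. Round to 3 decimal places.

β̂_MAP = 0.793

log p(β | y) = −Σ(yᵢ − βxᵢ)²/(2·1) − β²/(2·4) + const.
Setting the derivative to zero: Σxᵢ(yᵢ − βxᵢ)/1 − β/4 = 0, so β = Σxᵢyᵢ / (Σxᵢ² + σ²/τ²).
Σxᵢyᵢ = 4·3 + 5·5 + 4·2 + 5·4 + 1·1 = 66; Σxᵢ² = 83; σ²/τ² = 0.25.
β̂_MAP = 66 / (83 + 0.25) = 66/83.25 ≈ 0.793.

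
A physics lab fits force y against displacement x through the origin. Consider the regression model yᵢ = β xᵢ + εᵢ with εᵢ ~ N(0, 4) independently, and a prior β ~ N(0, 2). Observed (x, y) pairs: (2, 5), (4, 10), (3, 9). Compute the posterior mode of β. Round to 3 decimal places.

log p(β | y) = −Σ(yᵢ − βxᵢ)²/(2·4) − β²/(2·2) + const.
Setting the derivative to zero: Σxᵢ(yᵢ − βxᵢ)/4 − β/2 = 0, so β = Σxᵢyᵢ / (Σxᵢ² + σ²/τ²).
Σxᵢyᵢ = 2·5 + 4·10 + 3·9 = 77; Σxᵢ² = 29; σ²/τ² = 2.
β̂_MAP = 77 / (29 + 2) = 77/31 ≈ 2.484.

β̂_MAP = 2.484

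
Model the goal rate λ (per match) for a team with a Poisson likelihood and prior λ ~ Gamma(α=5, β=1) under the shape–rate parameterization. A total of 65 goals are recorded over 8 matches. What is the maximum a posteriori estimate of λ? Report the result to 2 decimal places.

λ̂_MAP = 7.67

Σxᵢ = 65, n = 8.
Posterior ∝ λ^4e^(−1λ) · λ^65e^(−8λ) = λ^69e^(−9λ), i.e. Gamma(shape=70, rate=9).
The mode of a Gamma(a, b) with a ≥ 1 (shape–rate) is (a−1)/b = 69/9 ≈ 7.67.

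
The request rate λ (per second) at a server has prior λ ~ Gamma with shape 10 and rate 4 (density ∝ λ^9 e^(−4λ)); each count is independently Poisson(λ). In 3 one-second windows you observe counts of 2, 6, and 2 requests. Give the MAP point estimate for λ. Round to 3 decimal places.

Σxᵢ = 2+6+2 = 10, with n = 3.
Posterior ∝ λ^9e^(−4λ) · λ^10e^(−3λ) = λ^19e^(−7λ), i.e. Gamma(shape=20, rate=7).
The mode of a Gamma(a, b) with a ≥ 1 (shape–rate) is (a−1)/b = 19/7 ≈ 2.714.

λ̂_MAP = 2.714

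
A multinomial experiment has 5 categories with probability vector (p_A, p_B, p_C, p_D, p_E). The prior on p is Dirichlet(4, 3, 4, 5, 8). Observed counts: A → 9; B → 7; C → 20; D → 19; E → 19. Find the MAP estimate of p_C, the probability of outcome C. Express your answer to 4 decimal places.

MAP estimate of p_C = 0.2473

The posterior is Dirichlet(αᵢ + nᵢ) = Dirichlet(13, 10, 24, 24, 27).
For a Dirichlet(a₁,…,a_K) with all aᵢ > 1, the mode has j-th component (aⱼ − 1)/(Σaᵢ − K).
Here Σaᵢ = 98 and K = 5, so p_C = (24 − 1)/(98 − 5) = 23/93 ≈ 0.2473.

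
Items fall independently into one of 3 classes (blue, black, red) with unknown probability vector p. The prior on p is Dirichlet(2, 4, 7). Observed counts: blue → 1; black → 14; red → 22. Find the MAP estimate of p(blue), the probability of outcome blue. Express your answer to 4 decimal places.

The posterior is Dirichlet(αᵢ + nᵢ) = Dirichlet(3, 18, 29).
For a Dirichlet(a₁,…,a_K) with all aᵢ > 1, the mode has j-th component (aⱼ − 1)/(Σaᵢ − K).
Here Σaᵢ = 50 and K = 3, so p(blue) = (3 − 1)/(50 − 3) = 2/47 ≈ 0.0426.

MAP estimate of p(blue) = 0.0426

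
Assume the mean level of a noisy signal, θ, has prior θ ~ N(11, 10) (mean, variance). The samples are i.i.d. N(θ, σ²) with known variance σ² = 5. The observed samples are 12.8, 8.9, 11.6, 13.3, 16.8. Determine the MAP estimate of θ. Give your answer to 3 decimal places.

n = 5; x̄ = (12.8 + 8.9 + 11.6 + 13.3 + 16.8)/5 = 63.4/5 = 12.68.
For a Normal prior and Normal likelihood with known variance, the posterior is Normal; its mode equals its mean, the precision-weighted average.
Prior precision 1/σ₀² = 1/10 = 0.1; data precision n/σ² = 5/5 = 1.
θ̂ = (0.1·11 + 1·12.68) / (0.1 + 1) = 13.78/1.1 = 689/55 ≈ 12.527.

θ̂_MAP = 12.527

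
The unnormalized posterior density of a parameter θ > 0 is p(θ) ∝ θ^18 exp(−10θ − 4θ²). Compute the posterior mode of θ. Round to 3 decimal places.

θ̂_MAP = 1.000

ℓ'(θ) = 18/θ − 10 − 8θ. Setting this to zero and multiplying by θ: 8θ² + 10θ − 18 = 0.
θ = (−10 + √(10² + 4·8·18)) / (2·8) = (−10 + √676) / 16 = (−10 + 26)/16 = 1.
ℓ''(θ) = −18/θ² − 8 < 0, confirming a maximum.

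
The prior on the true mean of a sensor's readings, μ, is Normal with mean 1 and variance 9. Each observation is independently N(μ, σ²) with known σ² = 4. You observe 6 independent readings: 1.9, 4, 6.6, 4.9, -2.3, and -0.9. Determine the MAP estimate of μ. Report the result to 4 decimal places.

μ̂_MAP = 2.2724

n = 6; x̄ = (1.9 + 4 + 6.6 + 4.9 + (-2.3) + (-0.9))/6 = 14.2/6 = 71/30 ≈ 2.3667.
For a Normal prior and Normal likelihood with known variance, the posterior is Normal; its mode equals its mean, the precision-weighted average.
Prior precision 1/σ₀² = 1/9; data precision n/σ² = 6/4 = 1.5.
μ̂ = ((1/9)·1 + 1.5·(71/30)) / (1/9 + 1.5) = (659/180)/(29/18) = 659/290 ≈ 2.2724.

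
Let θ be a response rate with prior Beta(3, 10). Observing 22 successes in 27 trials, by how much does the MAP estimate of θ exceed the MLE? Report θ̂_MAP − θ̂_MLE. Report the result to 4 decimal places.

Posterior is Beta(25, 15); MAP = (25−1)/(40−2) = 24/38 ≈ 0.63158.
MLE ignores the prior: θ̂_MLE = k/n = 22/27 ≈ 0.81481.
Difference = 24/38 − 22/27 = -94/513 ≈ -0.1832.

MAP − MLE = -0.1832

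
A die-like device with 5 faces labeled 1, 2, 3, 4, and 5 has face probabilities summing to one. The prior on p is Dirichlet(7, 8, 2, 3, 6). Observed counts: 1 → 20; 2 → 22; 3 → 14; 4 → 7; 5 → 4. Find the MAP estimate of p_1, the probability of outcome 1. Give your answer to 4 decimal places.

MAP estimate: 0.2955

The posterior is Dirichlet(αᵢ + nᵢ) = Dirichlet(27, 30, 16, 10, 10).
For a Dirichlet(a₁,…,a_K) with all aᵢ > 1, the mode has j-th component (aⱼ − 1)/(Σaᵢ − K).
Here Σaᵢ = 93 and K = 5, so p_1 = (27 − 1)/(93 − 5) = 26/88 ≈ 0.2955.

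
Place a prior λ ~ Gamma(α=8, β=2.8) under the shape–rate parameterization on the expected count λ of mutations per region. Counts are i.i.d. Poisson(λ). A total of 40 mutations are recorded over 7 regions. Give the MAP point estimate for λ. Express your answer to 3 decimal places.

λ̂_MAP = 4.796

Σxᵢ = 40, n = 7.
Posterior ∝ λ^7e^(−2.8λ) · λ^40e^(−7λ) = λ^47e^(−9.8λ), i.e. Gamma(shape=48, rate=9.8).
The mode of a Gamma(a, b) with a ≥ 1 (shape–rate) is (a−1)/b = 47/9.8 ≈ 4.796.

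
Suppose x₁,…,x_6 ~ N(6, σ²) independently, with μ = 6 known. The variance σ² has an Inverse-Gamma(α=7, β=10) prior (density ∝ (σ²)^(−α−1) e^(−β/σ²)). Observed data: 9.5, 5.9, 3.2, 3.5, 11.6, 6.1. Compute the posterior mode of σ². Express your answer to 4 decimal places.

Sum of squared deviations about the known mean: SS = (9.5−6)² + (5.9−6)² + (3.2−6)² + (3.5−6)² + (11.6−6)² + (6.1−6)² = 57.72.
The Normal likelihood contributes (σ²)^(−n/2) exp(−SS/(2σ²)), so the posterior is Inverse-Gamma(α + n/2, β + SS/2) = Inverse-Gamma(10, 38.86).
The mode of Inverse-Gamma(a, b) is b/(a+1) = 38.86/11 ≈ 3.5327.

σ̂²_MAP = 3.5327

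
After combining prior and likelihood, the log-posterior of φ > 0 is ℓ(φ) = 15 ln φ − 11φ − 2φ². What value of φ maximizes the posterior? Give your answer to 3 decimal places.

ℓ'(φ) = 15/φ − 11 − 4φ. Setting this to zero and multiplying by φ: 4φ² + 11φ − 15 = 0.
φ = (−11 + √(11² + 4·4·15)) / (2·4) = (−11 + √361) / 8 = (−11 + 19)/8 = 1.
ℓ''(φ) = −15/φ² − 4 < 0, confirming a maximum.

φ̂_MAP = 1.000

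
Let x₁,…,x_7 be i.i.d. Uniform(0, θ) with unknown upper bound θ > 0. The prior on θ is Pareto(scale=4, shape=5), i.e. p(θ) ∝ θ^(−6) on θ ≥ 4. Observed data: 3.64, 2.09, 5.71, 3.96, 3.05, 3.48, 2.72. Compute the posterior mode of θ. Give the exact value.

θ̂_MAP = 5.71

The Uniform(0, θ) likelihood is θ^(−n) for θ ≥ max(xᵢ), zero otherwise. Here max(xᵢ) = 5.71.
Posterior ∝ θ^(−6) · θ^(−7) = θ^(−13) on θ ≥ max(4, 5.71) = 5.71.
This density is strictly decreasing in θ, so the posterior mode lies at the lower boundary of the support.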